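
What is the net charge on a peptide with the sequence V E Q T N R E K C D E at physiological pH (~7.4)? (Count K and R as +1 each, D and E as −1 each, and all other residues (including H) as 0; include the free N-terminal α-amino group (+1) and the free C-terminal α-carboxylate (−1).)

-2

Positive (K, R): R6, K8 → +2.
Negative (D, E): E2, E7, D10, E11 → −4.
The N-terminus (+1) and C-terminus (−1) cancel.
Net charge = (+2) + (−4) = −2.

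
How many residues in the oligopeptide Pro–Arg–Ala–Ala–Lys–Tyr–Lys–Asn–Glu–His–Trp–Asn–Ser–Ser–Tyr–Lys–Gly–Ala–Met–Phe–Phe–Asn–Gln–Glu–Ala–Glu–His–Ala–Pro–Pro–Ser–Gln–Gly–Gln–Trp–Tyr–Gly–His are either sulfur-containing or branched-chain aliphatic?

Sulfur-containing: C, M. Branched-chain aliphatic: I, L, V.
Sulfur-containing residues here: Met19 (1).
Branched-chain aliphatic residues here: none (0).
The two groups share no amino acid, so total = 1 + 0 = 1.

1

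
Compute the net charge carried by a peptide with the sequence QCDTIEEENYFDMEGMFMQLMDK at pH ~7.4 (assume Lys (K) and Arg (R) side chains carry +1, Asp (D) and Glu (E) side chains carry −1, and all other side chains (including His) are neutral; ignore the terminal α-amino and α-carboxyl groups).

Positive (K, R): K23 → +1.
Negative (D, E): D3, E6, E7, E8, D12, E14, D22 → −7.
Net charge = (+1) + (−7) = −6.

-6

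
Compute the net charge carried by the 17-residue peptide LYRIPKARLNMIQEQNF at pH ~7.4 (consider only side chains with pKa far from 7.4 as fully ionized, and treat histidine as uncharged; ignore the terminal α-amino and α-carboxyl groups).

+2

Near pH 7.4, K and R contribute +1 each, D and E contribute −1 each, and every other side chain (His included, as stated) is uncharged.
Positive (K, R): R3, K6, R8 → +3.
Negative (D, E): E14 → −1.
Net charge = (+3) + (−1) = +2.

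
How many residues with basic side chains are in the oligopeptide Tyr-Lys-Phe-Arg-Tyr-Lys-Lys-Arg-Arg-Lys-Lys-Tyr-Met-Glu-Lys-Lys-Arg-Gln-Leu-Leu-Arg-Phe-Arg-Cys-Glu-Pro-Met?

K, R, and H are the three residues with basic side chains (ε-amine, guanidinium, and imidazole respectively).
Matching residues: Lys2, Arg4, Lys6, Lys7, Arg8, Arg9, Lys10, Lys11, Lys15, Lys16, Arg17, Arg21, Arg23.

13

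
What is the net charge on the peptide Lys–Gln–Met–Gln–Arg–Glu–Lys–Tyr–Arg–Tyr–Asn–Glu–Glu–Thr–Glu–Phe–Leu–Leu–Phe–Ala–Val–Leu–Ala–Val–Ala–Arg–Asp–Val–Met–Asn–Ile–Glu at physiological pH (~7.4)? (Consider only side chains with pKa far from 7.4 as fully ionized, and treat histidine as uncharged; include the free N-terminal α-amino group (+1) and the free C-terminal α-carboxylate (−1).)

-1

Near pH 7.4, K and R contribute +1 each, D and E contribute −1 each, and every other side chain (His included, as stated) is uncharged.
Positive (K, R): Lys1, Arg5, Lys7, Arg9, Arg26 → +5.
Negative (D, E): Glu6, Glu12, Glu13, Glu15, Asp27, Glu32 → −6.
The N-terminus (+1) and C-terminus (−1) cancel.
Net charge = (+5) + (−6) = −1.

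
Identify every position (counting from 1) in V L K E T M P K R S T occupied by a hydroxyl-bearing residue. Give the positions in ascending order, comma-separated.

5, 10, 11

Serine (S), threonine (T), and tyrosine (Y) each carry a hydroxyl group on the side chain.
Matching residues: T5, S10, T11.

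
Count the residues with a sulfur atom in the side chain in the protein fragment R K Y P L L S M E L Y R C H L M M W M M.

Cysteine (C, thiol) and methionine (M, thioether) are the two sulfur-containing amino acids.
Matching residues: M8, C13, M16, M17, M19, M20.

6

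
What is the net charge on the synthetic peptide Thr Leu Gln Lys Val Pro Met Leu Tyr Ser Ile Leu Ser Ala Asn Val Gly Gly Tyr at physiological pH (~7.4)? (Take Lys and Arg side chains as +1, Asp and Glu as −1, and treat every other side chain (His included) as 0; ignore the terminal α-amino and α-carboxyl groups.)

+1

Positive (K, R): Lys4 → +1.
Negative (D, E): none → −0.
Net charge = (+1) + (−0) = +1.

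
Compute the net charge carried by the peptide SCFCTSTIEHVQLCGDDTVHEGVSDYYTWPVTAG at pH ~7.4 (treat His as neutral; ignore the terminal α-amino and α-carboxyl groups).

-5

At pH ~7.4 the Lys and Arg side chains are protonated (+1), the Asp and Glu side chains are deprotonated (−1), and with His taken as neutral all other side chains carry no charge.
Positive (K, R): none → +0.
Negative (D, E): E9, D16, D17, E21, D25 → −5.
Net charge = (+0) + (−5) = −5.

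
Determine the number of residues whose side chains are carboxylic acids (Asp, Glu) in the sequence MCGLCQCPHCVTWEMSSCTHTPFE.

2

Matching residues: E14, E24.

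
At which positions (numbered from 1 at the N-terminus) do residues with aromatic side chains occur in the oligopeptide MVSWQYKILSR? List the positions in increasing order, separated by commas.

4, 6

F, W, and Y each carry an aromatic ring on the side chain.
Matching residues: W4, Y6.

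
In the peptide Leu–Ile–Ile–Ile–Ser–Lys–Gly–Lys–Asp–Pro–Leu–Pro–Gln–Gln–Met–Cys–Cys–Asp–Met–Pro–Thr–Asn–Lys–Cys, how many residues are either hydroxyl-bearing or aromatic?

2

Hydroxyl-bearing: S, T, Y. Aromatic: F, W, Y.
Hydroxyl-bearing residues here: Ser5, Thr21 (2).
Aromatic residues here: none (0).
(Y belongs to both groups, but none appear in this sequence.) Total = 2 + 0 = 2.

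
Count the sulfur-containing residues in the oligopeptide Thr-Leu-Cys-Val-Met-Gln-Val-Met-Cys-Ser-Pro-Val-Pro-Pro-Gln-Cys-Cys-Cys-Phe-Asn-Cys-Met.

Only Cys (C) and Met (M) have a sulfur atom in the side chain.
Matching residues: Cys3, Met5, Met8, Cys9, Cys16, Cys17, Cys18, Cys21, Met22.

9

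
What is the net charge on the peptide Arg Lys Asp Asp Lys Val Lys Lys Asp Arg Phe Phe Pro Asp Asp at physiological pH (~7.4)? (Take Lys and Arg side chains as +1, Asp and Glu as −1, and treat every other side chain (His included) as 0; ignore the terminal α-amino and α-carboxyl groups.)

+1

Positive (K, R): Arg1, Lys2, Lys5, Lys7, Lys8, Arg10 → +6.
Negative (D, E): Asp3, Asp4, Asp9, Asp14, Asp15 → −5.
Net charge = (+6) + (−5) = +1.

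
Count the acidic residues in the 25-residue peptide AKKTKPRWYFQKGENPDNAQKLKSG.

2

The acidic residues are Asp (D) and Glu (E), whose side chains end in a carboxylate group.
Matching residues: E14, D17.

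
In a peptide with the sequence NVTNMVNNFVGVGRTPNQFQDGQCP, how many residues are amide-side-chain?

8

Asparagine (N) and glutamine (Q) have uncharged amide side chains.
Matching residues: N1, N4, N7, N8, N17, Q18, Q20, Q23.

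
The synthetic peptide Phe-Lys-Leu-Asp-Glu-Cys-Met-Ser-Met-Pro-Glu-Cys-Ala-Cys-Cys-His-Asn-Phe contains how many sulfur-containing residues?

6

Cysteine (C, thiol) and methionine (M, thioether) are the two sulfur-containing amino acids.
Matching residues: Cys6, Met7, Met9, Cys12, Cys14, Cys15.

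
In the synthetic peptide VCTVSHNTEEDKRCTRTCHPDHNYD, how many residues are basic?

6

K, R, and H are the three residues with basic side chains (ε-amine, guanidinium, and imidazole respectively).
Matching residues: H6, K12, R13, R16, H19, H22.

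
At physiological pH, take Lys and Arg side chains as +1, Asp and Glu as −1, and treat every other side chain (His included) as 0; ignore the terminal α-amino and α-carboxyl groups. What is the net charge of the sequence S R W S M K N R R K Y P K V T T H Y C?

+6

Positive (K, R): R2, K6, R8, R9, K10, K13 → +6.
Negative (D, E): none → −0.
Net charge = (+6) + (−0) = +6.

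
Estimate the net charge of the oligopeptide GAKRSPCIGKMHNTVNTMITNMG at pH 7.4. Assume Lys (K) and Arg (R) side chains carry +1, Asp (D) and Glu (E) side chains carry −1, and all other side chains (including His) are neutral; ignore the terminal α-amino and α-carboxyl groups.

+3

Positive (K, R): K3, R4, K10 → +3.
Negative (D, E): none → −0.
Net charge = (+3) + (−0) = +3.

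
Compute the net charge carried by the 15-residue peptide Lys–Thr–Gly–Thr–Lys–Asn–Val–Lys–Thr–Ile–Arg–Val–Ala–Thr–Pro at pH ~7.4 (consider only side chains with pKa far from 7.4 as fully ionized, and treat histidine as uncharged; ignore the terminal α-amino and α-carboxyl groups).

+4

At pH ~7.4 the Lys and Arg side chains are protonated (+1), the Asp and Glu side chains are deprotonated (−1), and with His taken as neutral all other side chains carry no charge.
Positive (K, R): Lys1, Lys5, Lys8, Arg11 → +4.
Negative (D, E): none → −0.
Net charge = (+4) + (−0) = +4.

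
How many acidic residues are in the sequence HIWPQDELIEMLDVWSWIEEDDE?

Only D (aspartate) and E (glutamate) carry a side-chain carboxylic acid.
Matching residues: D6, E7, E10, D13, E19, E20, D21, D22, E23.

9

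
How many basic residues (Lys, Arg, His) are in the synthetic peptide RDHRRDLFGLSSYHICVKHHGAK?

Matching residues: R1, H3, R4, R5, H14, K18, H19, H20, K23.

9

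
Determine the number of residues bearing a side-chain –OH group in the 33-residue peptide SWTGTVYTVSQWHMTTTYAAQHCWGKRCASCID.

Serine (S), threonine (T), and tyrosine (Y) each carry a hydroxyl group on the side chain.
Matching residues: S1, T3, T5, Y7, T8, S10, T15, T16, T17, Y18, S30.

11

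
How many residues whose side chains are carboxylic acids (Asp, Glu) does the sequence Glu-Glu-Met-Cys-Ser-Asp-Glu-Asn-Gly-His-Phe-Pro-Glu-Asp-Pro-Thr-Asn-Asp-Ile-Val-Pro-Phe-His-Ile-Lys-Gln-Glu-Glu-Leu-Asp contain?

Matching residues: Glu1, Glu2, Asp6, Glu7, Glu13, Asp14, Asp18, Glu27, Glu28, Asp30.

10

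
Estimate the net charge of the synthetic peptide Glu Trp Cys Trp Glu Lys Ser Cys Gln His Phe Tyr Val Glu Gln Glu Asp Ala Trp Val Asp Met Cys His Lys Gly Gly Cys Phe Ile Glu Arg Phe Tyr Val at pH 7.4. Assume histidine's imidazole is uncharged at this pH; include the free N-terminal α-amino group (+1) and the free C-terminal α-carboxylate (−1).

-4

The side chains ionized at physiological pH are Lys/Arg (+1) and Asp/Glu (−1); with His treated as neutral, nothing else contributes.
Positive (K, R): Lys6, Lys25, Arg32 → +3.
Negative (D, E): Glu1, Glu5, Glu14, Glu16, Asp17, Asp21, Glu31 → −7.
The N-terminus (+1) and C-terminus (−1) cancel.
Net charge = (+3) + (−7) = −4.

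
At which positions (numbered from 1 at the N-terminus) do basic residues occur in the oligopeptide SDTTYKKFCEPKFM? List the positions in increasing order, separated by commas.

6, 7, 12

Lysine (K), arginine (R), and histidine (H) have basic, nitrogen-containing side chains.
Matching residues: K6, K7, K12.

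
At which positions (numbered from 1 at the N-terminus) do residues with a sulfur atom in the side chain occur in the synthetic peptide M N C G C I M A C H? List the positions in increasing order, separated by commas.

1, 3, 5, 7, 9

Only Cys (C) and Met (M) have a sulfur atom in the side chain.
Matching residues: M1, C3, C5, M7, C9.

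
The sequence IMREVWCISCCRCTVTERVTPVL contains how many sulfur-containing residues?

Only Cys (C) and Met (M) have a sulfur atom in the side chain.
Matching residues: M2, C7, C10, C11, C13.

5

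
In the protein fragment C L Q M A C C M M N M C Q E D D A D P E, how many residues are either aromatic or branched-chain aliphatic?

Aromatic: F, W, Y. Branched-chain aliphatic: I, L, V.
Aromatic residues here: none (0).
Branched-chain aliphatic residues here: L2 (1).
The two groups share no amino acid, so total = 0 + 1 = 1.

1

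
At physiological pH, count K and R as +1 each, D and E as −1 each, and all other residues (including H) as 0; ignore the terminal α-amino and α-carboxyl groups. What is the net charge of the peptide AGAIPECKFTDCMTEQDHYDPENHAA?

Positive (K, R): K8 → +1.
Negative (D, E): E6, D11, E15, D17, D20, E22 → −6.
Net charge = (+1) + (−6) = −5.

-5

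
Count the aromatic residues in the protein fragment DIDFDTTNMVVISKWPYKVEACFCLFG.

The aromatic amino acids are Phe (F, benzyl), Trp (W, indole), and Tyr (Y, phenol).
Matching residues: F4, W15, Y17, F23, F26.

5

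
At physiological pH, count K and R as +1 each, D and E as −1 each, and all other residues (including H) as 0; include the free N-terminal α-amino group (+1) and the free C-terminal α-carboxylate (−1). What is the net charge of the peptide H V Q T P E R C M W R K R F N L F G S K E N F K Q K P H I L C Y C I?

+5

Positive (K, R): R7, R11, K12, R13, K20, K24, K26 → +7.
Negative (D, E): E6, E21 → −2.
The N-terminus (+1) and C-terminus (−1) cancel.
Net charge = (+7) + (−2) = +5.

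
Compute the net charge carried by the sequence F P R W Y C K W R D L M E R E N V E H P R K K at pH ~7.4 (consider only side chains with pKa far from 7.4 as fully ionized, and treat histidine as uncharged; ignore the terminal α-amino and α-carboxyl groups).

At pH ~7.4 the Lys and Arg side chains are protonated (+1), the Asp and Glu side chains are deprotonated (−1), and with His taken as neutral all other side chains carry no charge.
Positive (K, R): R3, K7, R9, R14, R21, K22, K23 → +7.
Negative (D, E): D10, E13, E15, E18 → −4.
Net charge = (+7) + (−4) = +3.

+3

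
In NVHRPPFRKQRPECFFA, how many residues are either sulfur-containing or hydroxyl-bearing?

1

Sulfur-containing: C, M. Hydroxyl-bearing: S, T, Y.
Sulfur-containing residues here: C14 (1).
Hydroxyl-bearing residues here: none (0).
The two groups share no amino acid, so total = 1 + 0 = 1.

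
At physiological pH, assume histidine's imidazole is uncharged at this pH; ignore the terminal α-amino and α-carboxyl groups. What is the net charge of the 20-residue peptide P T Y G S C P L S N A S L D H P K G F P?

Near pH 7.4, K and R contribute +1 each, D and E contribute −1 each, and every other side chain (His included, as stated) is uncharged.
Positive (K, R): K17 → +1.
Negative (D, E): D14 → −1.
Net charge = (+1) + (−1) = 0.

0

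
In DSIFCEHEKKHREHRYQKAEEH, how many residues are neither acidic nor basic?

7

Acidic: D, E. Basic: K, R, H. All other residues are neither.
Matching residues: S2, I3, F4, C5, Y16, Q17, A19.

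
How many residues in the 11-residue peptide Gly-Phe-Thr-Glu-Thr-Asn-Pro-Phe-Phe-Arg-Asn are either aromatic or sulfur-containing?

Aromatic: F, W, Y. Sulfur-containing: C, M.
Aromatic residues here: Phe2, Phe8, Phe9 (3).
Sulfur-containing residues here: none (0).
The two groups share no amino acid, so total = 3 + 0 = 3.

3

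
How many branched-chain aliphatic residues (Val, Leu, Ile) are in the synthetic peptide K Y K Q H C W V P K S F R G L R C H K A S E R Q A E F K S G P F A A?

Matching residues: V8, L15.

2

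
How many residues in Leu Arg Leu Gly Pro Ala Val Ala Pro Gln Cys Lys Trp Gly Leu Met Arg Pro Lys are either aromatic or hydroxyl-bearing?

Aromatic: F, W, Y. Hydroxyl-bearing: S, T, Y.
Aromatic residues here: Trp13 (1).
Hydroxyl-bearing residues here: none (0).
(Y belongs to both groups, but none appear in this sequence.) Total = 1 + 0 = 1.

1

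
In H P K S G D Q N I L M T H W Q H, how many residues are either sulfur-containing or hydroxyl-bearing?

Sulfur-containing: C, M. Hydroxyl-bearing: S, T, Y.
Sulfur-containing residues here: M11 (1).
Hydroxyl-bearing residues here: S4, T12 (2).
The two groups share no amino acid, so total = 1 + 2 = 3.

3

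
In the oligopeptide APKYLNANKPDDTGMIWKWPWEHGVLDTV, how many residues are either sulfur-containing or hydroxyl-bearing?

4

Sulfur-containing: C, M. Hydroxyl-bearing: S, T, Y.
Sulfur-containing residues here: M15 (1).
Hydroxyl-bearing residues here: Y4, T13, T28 (3).
The two groups share no amino acid, so total = 1 + 3 = 4.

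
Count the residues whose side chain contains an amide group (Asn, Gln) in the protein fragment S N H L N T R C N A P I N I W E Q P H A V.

5

Matching residues: N2, N5, N9, N13, Q17.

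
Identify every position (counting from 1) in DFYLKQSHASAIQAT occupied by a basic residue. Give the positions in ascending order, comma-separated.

The basic amino acids are Lys (K), Arg (R), and His (H).
Matching residues: K5, H8.

5, 8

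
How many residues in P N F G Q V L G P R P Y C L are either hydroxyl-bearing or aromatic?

Hydroxyl-bearing: S, T, Y. Aromatic: F, W, Y.
Hydroxyl-bearing residues here: Y12 (1).
Aromatic residues here: F3, Y12 (2).
Y is in both groups, so the 1 Y residue must not be double-counted.
Total = 1 + 2 − 1 = 2.

2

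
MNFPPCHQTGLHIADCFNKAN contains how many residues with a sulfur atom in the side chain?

Only Cys (C) and Met (M) have a sulfur atom in the side chain.
Matching residues: M1, C6, C16.

3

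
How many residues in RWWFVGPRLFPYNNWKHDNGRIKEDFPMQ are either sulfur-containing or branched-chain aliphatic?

4

Sulfur-containing: C, M. Branched-chain aliphatic: I, L, V.
Sulfur-containing residues here: M28 (1).
Branched-chain aliphatic residues here: V5, L9, I22 (3).
The two groups share no amino acid, so total = 1 + 3 = 4.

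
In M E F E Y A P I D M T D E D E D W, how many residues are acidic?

8

Aspartate (D) and glutamate (E) have carboxylic-acid side chains and are the acidic amino acids.
Matching residues: E2, E4, D9, D12, E13, D14, E15, D16.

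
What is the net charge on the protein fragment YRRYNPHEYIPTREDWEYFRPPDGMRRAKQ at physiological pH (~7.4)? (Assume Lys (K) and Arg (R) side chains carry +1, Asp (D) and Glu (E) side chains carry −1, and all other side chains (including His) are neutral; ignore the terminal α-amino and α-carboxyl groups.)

Positive (K, R): R2, R3, R13, R20, R26, R27, K29 → +7.
Negative (D, E): E8, E14, D15, E17, D23 → −5.
Net charge = (+7) + (−5) = +2.

+2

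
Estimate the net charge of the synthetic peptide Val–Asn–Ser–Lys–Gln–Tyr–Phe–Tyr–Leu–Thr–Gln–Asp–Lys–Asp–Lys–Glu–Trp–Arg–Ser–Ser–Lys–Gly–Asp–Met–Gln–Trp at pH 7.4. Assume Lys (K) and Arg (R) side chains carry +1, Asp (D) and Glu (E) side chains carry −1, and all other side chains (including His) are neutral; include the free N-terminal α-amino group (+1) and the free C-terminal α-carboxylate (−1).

+1

Positive (K, R): Lys4, Lys13, Lys15, Arg18, Lys21 → +5.
Negative (D, E): Asp12, Asp14, Glu16, Asp23 → −4.
The N-terminus (+1) and C-terminus (−1) cancel.
Net charge = (+5) + (−4) = +1.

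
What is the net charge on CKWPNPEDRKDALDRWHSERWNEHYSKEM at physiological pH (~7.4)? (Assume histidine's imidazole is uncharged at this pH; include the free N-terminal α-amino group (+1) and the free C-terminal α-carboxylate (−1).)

The side chains ionized at physiological pH are Lys/Arg (+1) and Asp/Glu (−1); with His treated as neutral, nothing else contributes.
Positive (K, R): K2, R9, K10, R15, R20, K27 → +6.
Negative (D, E): E7, D8, D11, D14, E19, E23, E28 → −7.
The N-terminus (+1) and C-terminus (−1) cancel.
Net charge = (+6) + (−7) = −1.

-1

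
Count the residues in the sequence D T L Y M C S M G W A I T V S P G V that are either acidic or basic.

1

Acidic: D, E. Basic: H, K, R.
Acidic residues here: D1 (1).
Basic residues here: none (0).
The two groups share no amino acid, so total = 1 + 0 = 1.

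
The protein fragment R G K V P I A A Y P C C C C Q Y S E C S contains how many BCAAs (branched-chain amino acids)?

Valine (V), leucine (L), and isoleucine (I) are the branched-chain amino acids.
Matching residues: V4, I6.

2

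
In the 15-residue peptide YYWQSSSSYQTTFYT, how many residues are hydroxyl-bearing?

11

The –OH-bearing residues are Ser, Thr (aliphatic alcohols), and Tyr (phenol).
Matching residues: Y1, Y2, S5, S6, S7, S8, Y9, T11, T12, Y14, T15.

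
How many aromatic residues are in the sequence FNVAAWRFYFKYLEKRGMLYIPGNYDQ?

The aromatic amino acids are Phe (F, benzyl), Trp (W, indole), and Tyr (Y, phenol).
Matching residues: F1, W6, F8, Y9, F10, Y12, Y20, Y25.

8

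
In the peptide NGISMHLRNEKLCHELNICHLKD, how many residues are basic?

6

Lysine (K), arginine (R), and histidine (H) have basic, nitrogen-containing side chains.
Matching residues: H6, R8, K11, H14, H20, K22.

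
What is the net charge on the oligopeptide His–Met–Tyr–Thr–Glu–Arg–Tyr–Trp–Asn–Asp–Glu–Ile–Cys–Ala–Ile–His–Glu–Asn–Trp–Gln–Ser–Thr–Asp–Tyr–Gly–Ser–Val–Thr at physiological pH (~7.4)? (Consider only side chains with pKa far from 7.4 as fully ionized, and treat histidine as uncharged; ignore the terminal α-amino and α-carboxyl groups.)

At pH ~7.4 the Lys and Arg side chains are protonated (+1), the Asp and Glu side chains are deprotonated (−1), and with His taken as neutral all other side chains carry no charge.
Positive (K, R): Arg6 → +1.
Negative (D, E): Glu5, Asp10, Glu11, Glu17, Asp23 → −5.
Net charge = (+1) + (−5) = −4.

-4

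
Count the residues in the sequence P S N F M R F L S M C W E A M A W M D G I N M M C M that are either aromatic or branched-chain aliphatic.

Aromatic: F, W, Y. Branched-chain aliphatic: I, L, V.
Aromatic residues here: F4, F7, W12, W17 (4).
Branched-chain aliphatic residues here: L8, I21 (2).
The two groups share no amino acid, so total = 4 + 2 = 6.

6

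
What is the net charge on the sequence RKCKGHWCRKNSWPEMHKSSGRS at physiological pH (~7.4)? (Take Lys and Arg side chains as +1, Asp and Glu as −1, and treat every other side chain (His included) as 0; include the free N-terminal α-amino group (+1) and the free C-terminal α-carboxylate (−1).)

+6

Positive (K, R): R1, K2, K4, R9, K10, K18, R22 → +7.
Negative (D, E): E15 → −1.
The N-terminus (+1) and C-terminus (−1) cancel.
Net charge = (+7) + (−1) = +6.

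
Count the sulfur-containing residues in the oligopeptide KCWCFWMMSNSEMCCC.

8

Only Cys (C) and Met (M) have a sulfur atom in the side chain.
Matching residues: C2, C4, M7, M8, M13, C14, C15, C16.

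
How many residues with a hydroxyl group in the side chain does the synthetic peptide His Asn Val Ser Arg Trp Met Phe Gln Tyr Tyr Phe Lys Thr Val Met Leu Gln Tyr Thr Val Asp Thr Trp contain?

7

S, T, and Y are the three residues with a side-chain hydroxyl.
Matching residues: Ser4, Tyr10, Tyr11, Thr14, Tyr19, Thr20, Thr23.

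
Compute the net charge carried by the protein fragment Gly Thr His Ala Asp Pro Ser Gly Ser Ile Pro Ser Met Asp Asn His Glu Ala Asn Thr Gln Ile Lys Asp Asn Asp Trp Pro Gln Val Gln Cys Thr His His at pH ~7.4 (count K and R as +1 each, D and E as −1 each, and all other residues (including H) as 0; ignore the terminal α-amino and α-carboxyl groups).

Positive (K, R): Lys23 → +1.
Negative (D, E): Asp5, Asp14, Glu17, Asp24, Asp26 → −5.
Net charge = (+1) + (−5) = −4.

-4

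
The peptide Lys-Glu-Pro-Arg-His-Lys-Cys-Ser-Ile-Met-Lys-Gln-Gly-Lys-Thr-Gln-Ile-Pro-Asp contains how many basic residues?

6

Lysine (K), arginine (R), and histidine (H) have basic, nitrogen-containing side chains.
Matching residues: Lys1, Arg4, His5, Lys6, Lys11, Lys14.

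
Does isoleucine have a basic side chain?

No

K, R, and H are the three residues with basic side chains (ε-amine, guanidinium, and imidazole respectively).
Isoleucine is not in this group.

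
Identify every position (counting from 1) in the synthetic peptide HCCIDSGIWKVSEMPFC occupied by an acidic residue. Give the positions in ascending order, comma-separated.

5, 13

Matching residues: D5, E13.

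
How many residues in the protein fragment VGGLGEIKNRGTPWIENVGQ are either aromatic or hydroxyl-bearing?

2

Aromatic: F, W, Y. Hydroxyl-bearing: S, T, Y.
Aromatic residues here: W14 (1).
Hydroxyl-bearing residues here: T12 (1).
(Y belongs to both groups, but none appear in this sequence.) Total = 1 + 1 = 2.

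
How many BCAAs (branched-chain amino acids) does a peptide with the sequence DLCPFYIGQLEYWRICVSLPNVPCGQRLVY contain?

9

The BCAAs are Val, Leu, and Ile — aliphatic side chains with a branch point.
Matching residues: L2, I7, L10, I15, V17, L19, V22, L28, V29.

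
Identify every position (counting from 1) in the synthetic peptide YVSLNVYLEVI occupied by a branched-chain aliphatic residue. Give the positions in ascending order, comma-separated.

2, 4, 6, 8, 10, 11

Matching residues: V2, L4, V6, L8, V10, I11.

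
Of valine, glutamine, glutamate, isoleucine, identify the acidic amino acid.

glutamate

Only D (aspartate) and E (glutamate) carry a side-chain carboxylic acid.
Of the listed options, only glutamate belongs to this group.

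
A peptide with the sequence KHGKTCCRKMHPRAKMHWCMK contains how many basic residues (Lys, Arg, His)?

10

Matching residues: K1, H2, K4, R8, K9, H11, R13, K15, H17, K21.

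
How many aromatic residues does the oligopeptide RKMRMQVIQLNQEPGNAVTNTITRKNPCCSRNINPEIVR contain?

0

F, W, and Y each carry an aromatic ring on the side chain.
None of the 39 residues belong to this group.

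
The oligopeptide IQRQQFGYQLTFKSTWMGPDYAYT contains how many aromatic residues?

6

The aromatic amino acids are Phe (F, benzyl), Trp (W, indole), and Tyr (Y, phenol).
Matching residues: F6, Y8, F12, W16, Y21, Y23.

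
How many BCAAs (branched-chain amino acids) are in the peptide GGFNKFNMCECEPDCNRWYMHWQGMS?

Valine (V), leucine (L), and isoleucine (I) are the branched-chain amino acids.
None of the 26 residues belong to this group.

0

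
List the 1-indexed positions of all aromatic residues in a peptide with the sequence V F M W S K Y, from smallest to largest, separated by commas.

2, 4, 7

The aromatic amino acids are Phe (F, benzyl), Trp (W, indole), and Tyr (Y, phenol).
Matching residues: F2, W4, Y7.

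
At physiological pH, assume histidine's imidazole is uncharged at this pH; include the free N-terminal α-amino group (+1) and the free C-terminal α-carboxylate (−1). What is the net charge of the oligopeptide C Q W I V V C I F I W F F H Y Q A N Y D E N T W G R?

-1

The side chains ionized at physiological pH are Lys/Arg (+1) and Asp/Glu (−1); with His treated as neutral, nothing else contributes.
Positive (K, R): R26 → +1.
Negative (D, E): D20, E21 → −2.
The N-terminus (+1) and C-terminus (−1) cancel.
Net charge = (+1) + (−2) = −1.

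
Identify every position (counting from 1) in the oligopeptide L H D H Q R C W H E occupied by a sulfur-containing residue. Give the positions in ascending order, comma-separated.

7

Only Cys (C) and Met (M) have a sulfur atom in the side chain.
Matching residues: C7.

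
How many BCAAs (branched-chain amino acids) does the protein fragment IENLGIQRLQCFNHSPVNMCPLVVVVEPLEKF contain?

V, L, and I make up the branched-chain aliphatic group.
Matching residues: I1, L4, I6, L9, V17, L22, V23, V24, V25, V26, L29.

11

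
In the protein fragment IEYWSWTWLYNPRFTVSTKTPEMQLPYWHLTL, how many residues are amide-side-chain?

2

The amide-side-chain residues are Asn (N) and Gln (Q).
Matching residues: N11, Q24.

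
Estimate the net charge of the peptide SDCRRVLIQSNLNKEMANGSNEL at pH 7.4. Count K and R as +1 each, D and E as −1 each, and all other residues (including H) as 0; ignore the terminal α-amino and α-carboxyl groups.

Positive (K, R): R4, R5, K14 → +3.
Negative (D, E): D2, E15, E22 → −3.
Net charge = (+3) + (−3) = 0.

0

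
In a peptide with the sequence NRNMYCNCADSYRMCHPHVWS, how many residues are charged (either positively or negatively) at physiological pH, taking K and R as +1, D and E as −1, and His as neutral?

3

Charged side chains at pH ~7.4: K, R (positive); D, E (negative).
Matching residues: R2, D10, R13.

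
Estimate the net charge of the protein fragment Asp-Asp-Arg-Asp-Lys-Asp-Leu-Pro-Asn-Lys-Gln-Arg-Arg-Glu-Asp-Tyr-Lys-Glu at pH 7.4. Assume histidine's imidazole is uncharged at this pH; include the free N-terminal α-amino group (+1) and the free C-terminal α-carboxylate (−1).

The side chains ionized at physiological pH are Lys/Arg (+1) and Asp/Glu (−1); with His treated as neutral, nothing else contributes.
Positive (K, R): Arg3, Lys5, Lys10, Arg12, Arg13, Lys17 → +6.
Negative (D, E): Asp1, Asp2, Asp4, Asp6, Glu14, Asp15, Glu18 → −7.
The N-terminus (+1) and C-terminus (−1) cancel.
Net charge = (+6) + (−7) = −1.

-1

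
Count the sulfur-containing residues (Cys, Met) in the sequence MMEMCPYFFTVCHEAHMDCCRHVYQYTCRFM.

Matching residues: M1, M2, M4, C5, C12, M17, C19, C20, C28, M31.

10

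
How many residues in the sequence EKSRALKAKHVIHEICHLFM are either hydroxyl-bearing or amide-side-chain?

Hydroxyl-bearing: S, T, Y. Amide-side-chain: N, Q.
Hydroxyl-bearing residues here: S3 (1).
Amide-side-chain residues here: none (0).
The two groups share no amino acid, so total = 1 + 0 = 1.

1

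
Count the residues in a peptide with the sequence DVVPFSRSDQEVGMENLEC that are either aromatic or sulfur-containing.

Aromatic: F, W, Y. Sulfur-containing: C, M.
Aromatic residues here: F5 (1).
Sulfur-containing residues here: M14, C19 (2).
The two groups share no amino acid, so total = 1 + 2 = 3.

3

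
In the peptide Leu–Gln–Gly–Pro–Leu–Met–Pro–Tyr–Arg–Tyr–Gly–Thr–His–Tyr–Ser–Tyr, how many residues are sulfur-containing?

1

The sulfur-bearing residues are cysteine (–SH) and methionine (–S–CH₃).
Matching residues: Met6.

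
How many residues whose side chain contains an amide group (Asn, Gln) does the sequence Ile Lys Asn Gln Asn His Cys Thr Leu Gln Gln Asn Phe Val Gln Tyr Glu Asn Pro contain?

Matching residues: Asn3, Gln4, Asn5, Gln10, Gln11, Asn12, Gln15, Asn18.

8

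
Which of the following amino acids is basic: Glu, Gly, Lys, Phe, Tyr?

Lysine (K), arginine (R), and histidine (H) have basic, nitrogen-containing side chains.
Of the listed options, only Lys belongs to this group.

Lys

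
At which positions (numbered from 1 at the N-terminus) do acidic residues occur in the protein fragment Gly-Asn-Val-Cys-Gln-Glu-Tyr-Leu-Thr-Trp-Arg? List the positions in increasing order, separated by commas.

Aspartate (D) and glutamate (E) have carboxylic-acid side chains and are the acidic amino acids.
Matching residues: Glu6.

6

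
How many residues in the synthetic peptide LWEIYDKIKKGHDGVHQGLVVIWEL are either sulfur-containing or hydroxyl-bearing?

Sulfur-containing: C, M. Hydroxyl-bearing: S, T, Y.
Sulfur-containing residues here: none (0).
Hydroxyl-bearing residues here: Y5 (1).
The two groups share no amino acid, so total = 0 + 1 = 1.

1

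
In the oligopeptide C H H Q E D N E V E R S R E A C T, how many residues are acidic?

Only D (aspartate) and E (glutamate) carry a side-chain carboxylic acid.
Matching residues: E5, D6, E8, E10, E14.

5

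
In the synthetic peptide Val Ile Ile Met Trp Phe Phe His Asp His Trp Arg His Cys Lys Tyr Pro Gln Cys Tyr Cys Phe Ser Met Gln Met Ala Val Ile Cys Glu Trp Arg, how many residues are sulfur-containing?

Only Cys (C) and Met (M) have a sulfur atom in the side chain.
Matching residues: Met4, Cys14, Cys19, Cys21, Met24, Met26, Cys30.

7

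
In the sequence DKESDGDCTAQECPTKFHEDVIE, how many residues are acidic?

8

The acidic residues are Asp (D) and Glu (E), whose side chains end in a carboxylate group.
Matching residues: D1, E3, D5, D7, E12, E19, D20, E23.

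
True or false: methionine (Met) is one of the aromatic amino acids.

The aromatic amino acids are Phe (F, benzyl), Trp (W, indole), and Tyr (Y, phenol).
Methionine is not in this group.

False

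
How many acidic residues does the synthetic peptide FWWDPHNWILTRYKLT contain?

1

The acidic residues are Asp (D) and Glu (E), whose side chains end in a carboxylate group.
Matching residues: D4.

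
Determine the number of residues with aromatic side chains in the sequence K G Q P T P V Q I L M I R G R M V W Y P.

The aromatic amino acids are Phe (F, benzyl), Trp (W, indole), and Tyr (Y, phenol).
Matching residues: W18, Y19.

2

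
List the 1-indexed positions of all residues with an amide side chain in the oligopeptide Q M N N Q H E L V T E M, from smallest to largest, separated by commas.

1, 3, 4, 5

Only N (asparagine) and Q (glutamine) carry a side-chain carboxamide.
Matching residues: Q1, N3, N4, Q5.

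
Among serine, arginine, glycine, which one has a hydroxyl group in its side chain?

S, T, and Y are the three residues with a side-chain hydroxyl.
Of the listed options, only serine belongs to this group.

serine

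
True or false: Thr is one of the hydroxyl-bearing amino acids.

True

S, T, and Y are the three residues with a side-chain hydroxyl.
Threonine is in this group.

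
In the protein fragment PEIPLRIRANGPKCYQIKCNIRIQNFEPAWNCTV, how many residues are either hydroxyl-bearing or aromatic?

4

Hydroxyl-bearing: S, T, Y. Aromatic: F, W, Y.
Hydroxyl-bearing residues here: Y15, T33 (2).
Aromatic residues here: Y15, F26, W30 (3).
Y is in both groups, so the 1 Y residue must not be double-counted.
Total = 2 + 3 − 1 = 4.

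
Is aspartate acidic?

Only D (aspartate) and E (glutamate) carry a side-chain carboxylic acid.
Aspartate is in this group.

Yes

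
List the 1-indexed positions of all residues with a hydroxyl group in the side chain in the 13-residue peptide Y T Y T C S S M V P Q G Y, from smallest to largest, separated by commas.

1, 2, 3, 4, 6, 7, 13

The –OH-bearing residues are Ser, Thr (aliphatic alcohols), and Tyr (phenol).
Matching residues: Y1, T2, Y3, T4, S6, S7, Y13.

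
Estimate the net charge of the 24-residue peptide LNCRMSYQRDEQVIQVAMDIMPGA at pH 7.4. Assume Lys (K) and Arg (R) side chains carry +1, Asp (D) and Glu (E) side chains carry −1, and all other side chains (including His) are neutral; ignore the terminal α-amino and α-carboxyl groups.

Positive (K, R): R4, R9 → +2.
Negative (D, E): D10, E11, D19 → −3.
Net charge = (+2) + (−3) = −1.

-1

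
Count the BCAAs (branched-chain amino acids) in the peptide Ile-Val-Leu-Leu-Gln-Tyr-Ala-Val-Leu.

6

The BCAAs are Val, Leu, and Ile — aliphatic side chains with a branch point.
Matching residues: Ile1, Val2, Leu3, Leu4, Val8, Leu9.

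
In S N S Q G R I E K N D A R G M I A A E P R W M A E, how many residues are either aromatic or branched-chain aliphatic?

Aromatic: F, W, Y. Branched-chain aliphatic: I, L, V.
Aromatic residues here: W22 (1).
Branched-chain aliphatic residues here: I7, I16 (2).
The two groups share no amino acid, so total = 1 + 2 = 3.

3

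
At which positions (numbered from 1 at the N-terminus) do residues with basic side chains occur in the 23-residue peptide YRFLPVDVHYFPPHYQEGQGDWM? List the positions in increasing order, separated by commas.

2, 9, 14

K, R, and H are the three residues with basic side chains (ε-amine, guanidinium, and imidazole respectively).
Matching residues: R2, H9, H14.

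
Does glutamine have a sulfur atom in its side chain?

Only Cys (C) and Met (M) have a sulfur atom in the side chain.
Glutamine is not in this group.

No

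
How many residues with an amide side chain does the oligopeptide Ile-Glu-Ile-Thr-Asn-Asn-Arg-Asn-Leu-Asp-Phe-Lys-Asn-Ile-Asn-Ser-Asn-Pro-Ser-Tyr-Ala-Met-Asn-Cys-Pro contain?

7

Only N (asparagine) and Q (glutamine) carry a side-chain carboxamide.
Matching residues: Asn5, Asn6, Asn8, Asn13, Asn15, Asn17, Asn23.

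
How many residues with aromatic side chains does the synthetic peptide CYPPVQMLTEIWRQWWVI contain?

The aromatic amino acids are Phe (F, benzyl), Trp (W, indole), and Tyr (Y, phenol).
Matching residues: Y2, W12, W15, W16.

4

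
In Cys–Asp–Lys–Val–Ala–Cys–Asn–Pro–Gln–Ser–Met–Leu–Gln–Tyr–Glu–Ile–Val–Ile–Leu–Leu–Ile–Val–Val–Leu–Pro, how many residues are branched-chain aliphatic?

Valine (V), leucine (L), and isoleucine (I) are the branched-chain amino acids.
Matching residues: Val4, Leu12, Ile16, Val17, Ile18, Leu19, Leu20, Ile21, Val22, Val23, Leu24.

11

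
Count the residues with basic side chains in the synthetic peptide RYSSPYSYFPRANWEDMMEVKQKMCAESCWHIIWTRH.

K, R, and H are the three residues with basic side chains (ε-amine, guanidinium, and imidazole respectively).
Matching residues: R1, R11, K21, K23, H31, R36, H37.

7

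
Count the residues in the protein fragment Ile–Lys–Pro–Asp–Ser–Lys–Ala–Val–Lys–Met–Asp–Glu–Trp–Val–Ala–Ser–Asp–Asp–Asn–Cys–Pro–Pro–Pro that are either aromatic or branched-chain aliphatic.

Aromatic: F, W, Y. Branched-chain aliphatic: I, L, V.
Aromatic residues here: Trp13 (1).
Branched-chain aliphatic residues here: Ile1, Val8, Val14 (3).
The two groups share no amino acid, so total = 1 + 3 = 4.

4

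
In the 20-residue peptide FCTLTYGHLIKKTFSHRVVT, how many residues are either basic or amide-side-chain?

Basic: H, K, R. Amide-side-chain: N, Q.
Basic residues here: H8, K11, K12, H16, R17 (5).
Amide-side-chain residues here: none (0).
The two groups share no amino acid, so total = 5 + 0 = 5.

5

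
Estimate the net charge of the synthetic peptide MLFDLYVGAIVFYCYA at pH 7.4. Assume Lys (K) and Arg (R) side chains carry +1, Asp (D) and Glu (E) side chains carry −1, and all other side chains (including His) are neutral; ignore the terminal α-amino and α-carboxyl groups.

Positive (K, R): none → +0.
Negative (D, E): D4 → −1.
Net charge = (+0) + (−1) = −1.

-1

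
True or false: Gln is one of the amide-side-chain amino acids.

Asparagine (N) and glutamine (Q) have uncharged amide side chains.
Glutamine is in this group.

True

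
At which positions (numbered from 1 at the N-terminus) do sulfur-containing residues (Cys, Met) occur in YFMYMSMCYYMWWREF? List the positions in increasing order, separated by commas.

Matching residues: M3, M5, M7, C8, M11.

3, 5, 7, 8, 11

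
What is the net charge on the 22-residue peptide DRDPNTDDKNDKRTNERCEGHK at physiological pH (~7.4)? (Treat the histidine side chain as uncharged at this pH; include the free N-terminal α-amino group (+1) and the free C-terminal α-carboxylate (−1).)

At pH ~7.4 the Lys and Arg side chains are protonated (+1), the Asp and Glu side chains are deprotonated (−1), and with His taken as neutral all other side chains carry no charge.
Positive (K, R): R2, K9, K12, R13, R17, K22 → +6.
Negative (D, E): D1, D3, D7, D8, D11, E16, E19 → −7.
The N-terminus (+1) and C-terminus (−1) cancel.
Net charge = (+6) + (−7) = −1.

-1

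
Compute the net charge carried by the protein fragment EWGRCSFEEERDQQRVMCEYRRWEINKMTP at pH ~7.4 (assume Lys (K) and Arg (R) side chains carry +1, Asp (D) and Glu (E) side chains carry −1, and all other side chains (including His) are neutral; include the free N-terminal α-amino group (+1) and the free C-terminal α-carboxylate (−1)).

Positive (K, R): R4, R11, R15, R21, R22, K27 → +6.
Negative (D, E): E1, E8, E9, E10, D12, E19, E24 → −7.
The N-terminus (+1) and C-terminus (−1) cancel.
Net charge = (+6) + (−7) = −1.

-1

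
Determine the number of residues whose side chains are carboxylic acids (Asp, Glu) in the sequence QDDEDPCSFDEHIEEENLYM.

9

Matching residues: D2, D3, E4, D5, D10, E11, E14, E15, E16.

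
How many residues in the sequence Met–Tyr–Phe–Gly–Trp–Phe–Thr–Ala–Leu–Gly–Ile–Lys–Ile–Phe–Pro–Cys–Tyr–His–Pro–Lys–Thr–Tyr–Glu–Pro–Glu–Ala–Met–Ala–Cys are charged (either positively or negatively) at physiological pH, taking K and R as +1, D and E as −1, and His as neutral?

4

Charged side chains at pH ~7.4: K, R (positive); D, E (negative).
Matching residues: Lys12, Lys20, Glu23, Glu25.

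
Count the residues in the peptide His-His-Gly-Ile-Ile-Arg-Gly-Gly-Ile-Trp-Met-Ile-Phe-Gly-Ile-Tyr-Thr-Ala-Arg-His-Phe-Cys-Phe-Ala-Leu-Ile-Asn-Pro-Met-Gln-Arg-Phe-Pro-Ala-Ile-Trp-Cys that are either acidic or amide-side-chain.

2

Acidic: D, E. Amide-side-chain: N, Q.
Acidic residues here: none (0).
Amide-side-chain residues here: Asn27, Gln30 (2).
The two groups share no amino acid, so total = 0 + 2 = 2.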